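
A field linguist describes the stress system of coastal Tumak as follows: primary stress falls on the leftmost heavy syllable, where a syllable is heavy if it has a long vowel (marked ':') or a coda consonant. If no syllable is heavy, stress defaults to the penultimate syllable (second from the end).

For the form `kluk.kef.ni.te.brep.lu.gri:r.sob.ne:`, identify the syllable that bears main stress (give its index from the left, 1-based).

Weights: 1 kluk H, 2 kef H, 3 ni L, 4 te L, 5 brep H, 6 lu L, 7 gri:r H, 8 sob H, 9 ne: H.
Heavy syllables in the domain: 1, 2, 5, 7, 8, 9. The leftmost is syllable 1 (kluk).
Primary stress: syllable 1 → ˈkluk.kef.ni.te.brep.lu.gri:r.sob.ne:.

1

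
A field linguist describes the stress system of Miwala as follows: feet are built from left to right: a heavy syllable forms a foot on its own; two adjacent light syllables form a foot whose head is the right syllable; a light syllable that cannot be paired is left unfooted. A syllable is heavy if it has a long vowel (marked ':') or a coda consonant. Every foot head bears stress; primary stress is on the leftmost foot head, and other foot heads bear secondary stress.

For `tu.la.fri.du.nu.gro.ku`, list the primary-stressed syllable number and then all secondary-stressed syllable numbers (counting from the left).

primary 2, secondary 4, 6

Weights: 1 tu L, 2 la L, 3 fri L, 4 du L, 5 nu L, 6 gro L, 7 ku L.
Parse left to right (heavy = foot alone; LL = one foot; stranded L unfooted): (tu.ˈla) (fri.ˈdu) (nu.ˈgro) ku.
Foot heads: 2, 4, 6.
Primary stress on the leftmost head = syllable 2.
Secondary stress on 4, 6: tu.ˈla.fri.ˌdu.nu.ˌgro.ku.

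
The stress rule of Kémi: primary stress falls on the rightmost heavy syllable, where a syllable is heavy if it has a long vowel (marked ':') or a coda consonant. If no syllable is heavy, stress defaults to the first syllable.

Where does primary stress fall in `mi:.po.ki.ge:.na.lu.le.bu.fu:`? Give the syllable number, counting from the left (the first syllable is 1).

Weights: 1 mi: H, 2 po L, 3 ki L, 4 ge: H, 5 na L, 6 lu L, 7 le L, 8 bu L, 9 fu: H.
Heavy syllables in the domain: 1, 4, 9. The rightmost is syllable 9 (fu:).
Primary stress: syllable 9 → mi:.po.ki.ge:.na.lu.le.bu.ˈfu:.

9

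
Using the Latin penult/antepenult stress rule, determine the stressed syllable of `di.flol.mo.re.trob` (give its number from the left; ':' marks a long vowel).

Classical Latin: stress the penult if heavy (long vowel or closed), else the antepenult.
Weights: 3 mo L, 4 re L, 5 trob H.
The penult (syllable 4, re) is light, so stress falls on the antepenult (syllable 3, mo).
Stress on syllable 3: di.flol.ˈmo.re.trob.

3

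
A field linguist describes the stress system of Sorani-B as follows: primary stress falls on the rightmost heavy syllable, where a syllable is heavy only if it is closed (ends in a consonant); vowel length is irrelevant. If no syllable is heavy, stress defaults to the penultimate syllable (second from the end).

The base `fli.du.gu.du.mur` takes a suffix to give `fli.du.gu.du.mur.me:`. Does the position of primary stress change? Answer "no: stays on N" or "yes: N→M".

no: stays on 5

Base `fli.du.gu.du.mur` (5 syllables):
  Weights: 1 fli L, 2 du L, 3 gu L, 4 du L, 5 mur H.
  Heavy syllables in the domain: 5. The rightmost is syllable 5 (mur).
  → primary stress on syllable 5.
Suffixed `fli.du.gu.du.mur.me:` (6 syllables):
  Weights: 1 fli L, 2 du L, 3 gu L, 4 du L, 5 mur H, 6 me: L.
  Heavy syllables in the domain: 5. The rightmost is syllable 5 (mur).
  → primary stress on syllable 5.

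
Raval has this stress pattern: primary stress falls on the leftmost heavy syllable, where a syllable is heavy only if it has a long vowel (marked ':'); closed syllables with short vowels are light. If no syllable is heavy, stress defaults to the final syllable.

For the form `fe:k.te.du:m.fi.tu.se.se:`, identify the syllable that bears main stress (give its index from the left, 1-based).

Weights: 1 fe:k H, 2 te L, 3 du:m H, 4 fi L, 5 tu L, 6 se L, 7 se: H.
Heavy syllables in the domain: 1, 3, 7. The leftmost is syllable 1 (fe:k).
Primary stress: syllable 1 → ˈfe:k.te.du:m.fi.tu.se.se:.

1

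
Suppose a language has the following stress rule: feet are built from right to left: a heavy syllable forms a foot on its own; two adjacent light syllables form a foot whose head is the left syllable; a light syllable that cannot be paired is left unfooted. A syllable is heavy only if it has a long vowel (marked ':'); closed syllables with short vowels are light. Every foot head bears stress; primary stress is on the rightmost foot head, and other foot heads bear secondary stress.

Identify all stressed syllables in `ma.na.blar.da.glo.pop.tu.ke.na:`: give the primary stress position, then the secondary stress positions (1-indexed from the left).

primary 9, secondary 1, 3, 5, 7

Weights: 1 ma L, 2 na L, 3 blar L, 4 da L, 5 glo L, 6 pop L, 7 tu L, 8 ke L, 9 na: H.
Parse right to left (heavy = foot alone; LL = one foot; stranded L unfooted): (ˈma.na) (ˈblar.da) (ˈglo.pop) (ˈtu.ke) (ˈna:).
Foot heads: 1, 3, 5, 7, 9.
Primary stress on the rightmost head = syllable 9.
Secondary stress on 1, 3, 5, 7: ˌma.na.ˌblar.da.ˌglo.pop.ˌtu.ke.ˈna:.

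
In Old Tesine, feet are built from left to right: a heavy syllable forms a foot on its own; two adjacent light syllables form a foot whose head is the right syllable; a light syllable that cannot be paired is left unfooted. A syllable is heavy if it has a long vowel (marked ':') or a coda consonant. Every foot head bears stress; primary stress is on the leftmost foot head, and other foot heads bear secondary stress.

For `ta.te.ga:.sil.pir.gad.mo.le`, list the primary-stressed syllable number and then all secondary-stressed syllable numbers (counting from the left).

Weights: 1 ta L, 2 te L, 3 ga: H, 4 sil H, 5 pir H, 6 gad H, 7 mo L, 8 le L.
Parse left to right (heavy = foot alone; LL = one foot; stranded L unfooted): (ta.ˈte) (ˈga:) (ˈsil) (ˈpir) (ˈgad) (mo.ˈle).
Foot heads: 2, 3, 4, 5, 6, 8.
Primary stress on the leftmost head = syllable 2.
Secondary stress on 3, 4, 5, 6, 8: ta.ˈte.ˌga:.ˌsil.ˌpir.ˌgad.mo.ˌle.

primary 2, secondary 3, 4, 5, 6, 8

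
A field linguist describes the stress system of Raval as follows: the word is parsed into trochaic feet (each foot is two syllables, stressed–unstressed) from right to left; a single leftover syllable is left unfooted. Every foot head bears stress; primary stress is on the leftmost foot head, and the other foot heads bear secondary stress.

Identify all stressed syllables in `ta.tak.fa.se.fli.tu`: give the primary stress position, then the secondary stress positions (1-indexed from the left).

Parse right to left into trochaic (ˈσσ) feet: (ˈta.tak) (ˈfa.se) (ˈfli.tu).
Foot heads (stressed positions): 1, 3, 5.
End Rule Leftmost: primary stress on the leftmost head = syllable 1.
Secondary stress on 3, 5: ˈta.tak.ˌfa.se.ˌfli.tu.

primary 1, secondary 3, 5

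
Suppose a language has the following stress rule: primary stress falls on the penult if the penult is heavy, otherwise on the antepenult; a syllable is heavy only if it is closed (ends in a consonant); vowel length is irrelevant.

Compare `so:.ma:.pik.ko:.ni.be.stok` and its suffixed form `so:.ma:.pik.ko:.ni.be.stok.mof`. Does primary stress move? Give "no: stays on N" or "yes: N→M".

Base `so:.ma:.pik.ko:.ni.be.stok` (7 syllables):
  Weights: 5 ni L, 6 be L, 7 stok H.
  The penult (syllable 6, be) is light, so stress falls on the antepenult (syllable 5, ni).
  → primary stress on syllable 5.
Suffixed `so:.ma:.pik.ko:.ni.be.stok.mof` (8 syllables):
  Weights: 6 be L, 7 stok H, 8 mof H.
  The penult (syllable 7, stok) is heavy, so it takes stress.
  → primary stress on syllable 7.

yes: 5→7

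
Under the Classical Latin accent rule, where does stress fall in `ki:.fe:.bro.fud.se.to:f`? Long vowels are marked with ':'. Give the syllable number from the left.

4

Classical Latin: stress the penult if heavy (long vowel or closed), else the antepenult.
Weights: 4 fud H, 5 se L, 6 to:f H.
The penult (syllable 5, se) is light, so stress falls on the antepenult (syllable 4, fud).
Stress on syllable 4: ki:.fe:.bro.ˈfud.se.to:f.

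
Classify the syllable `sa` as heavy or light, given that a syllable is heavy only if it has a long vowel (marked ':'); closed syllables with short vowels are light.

light

`sa`: short vowel, open (no coda). Short vowel → light.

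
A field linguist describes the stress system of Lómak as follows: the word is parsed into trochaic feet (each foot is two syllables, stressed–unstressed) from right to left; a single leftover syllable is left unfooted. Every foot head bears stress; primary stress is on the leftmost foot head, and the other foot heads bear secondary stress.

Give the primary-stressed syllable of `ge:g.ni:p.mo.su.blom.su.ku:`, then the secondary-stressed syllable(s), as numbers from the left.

primary 2, secondary 4, 6

Parse right to left into trochaic (ˈσσ) feet: ge:g (ˈni:p.mo) (ˈsu.blom) (ˈsu.ku:). Syllable 1 is left unfooted.
Foot heads (stressed positions): 2, 4, 6.
End Rule Leftmost: primary stress on the leftmost head = syllable 2.
Secondary stress on 4, 6: ge:g.ˈni:p.mo.ˌsu.blom.ˌsu.ku:.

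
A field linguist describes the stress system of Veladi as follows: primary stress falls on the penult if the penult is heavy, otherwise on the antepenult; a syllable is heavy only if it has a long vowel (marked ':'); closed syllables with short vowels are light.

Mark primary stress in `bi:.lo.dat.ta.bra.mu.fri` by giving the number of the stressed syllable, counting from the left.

Weights: 5 bra L, 6 mu L, 7 fri L.
The penult (syllable 6, mu) is light, so stress falls on the antepenult (syllable 5, bra).
Primary stress: syllable 5 → bi:.lo.dat.ta.ˈbra.mu.fri.

5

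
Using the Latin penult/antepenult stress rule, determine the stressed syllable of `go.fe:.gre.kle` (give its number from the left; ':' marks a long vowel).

Classical Latin: stress the penult if heavy (long vowel or closed), else the antepenult.
Weights: 2 fe: H, 3 gre L, 4 kle L.
The penult (syllable 3, gre) is light, so stress falls on the antepenult (syllable 2, fe:).
Stress on syllable 2: go.ˈfe:.gre.kle.

2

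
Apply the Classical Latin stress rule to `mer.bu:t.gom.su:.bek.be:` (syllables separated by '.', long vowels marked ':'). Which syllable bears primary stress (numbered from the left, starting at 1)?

Classical Latin: stress the penult if heavy (long vowel or closed), else the antepenult.
Weights: 4 su: H, 5 bek H, 6 be: H.
The penult (syllable 5, bek) is heavy, so it takes stress.
Stress on syllable 5: mer.bu:t.gom.su:.ˈbek.be:.

5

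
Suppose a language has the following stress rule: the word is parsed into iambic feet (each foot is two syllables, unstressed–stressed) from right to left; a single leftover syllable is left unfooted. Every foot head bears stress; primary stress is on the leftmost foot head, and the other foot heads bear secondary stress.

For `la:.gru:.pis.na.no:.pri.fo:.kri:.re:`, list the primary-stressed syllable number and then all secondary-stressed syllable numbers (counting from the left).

primary 3, secondary 5, 7, 9

Parse right to left into iambic (σˈσ) feet: la: (gru:.ˈpis) (na.ˈno:) (pri.ˈfo:) (kri:.ˈre:). Syllable 1 is left unfooted.
Foot heads (stressed positions): 3, 5, 7, 9.
End Rule Leftmost: primary stress on the leftmost head = syllable 3.
Secondary stress on 5, 7, 9: la:.gru:.ˈpis.na.ˌno:.pri.ˌfo:.kri:.ˌre:.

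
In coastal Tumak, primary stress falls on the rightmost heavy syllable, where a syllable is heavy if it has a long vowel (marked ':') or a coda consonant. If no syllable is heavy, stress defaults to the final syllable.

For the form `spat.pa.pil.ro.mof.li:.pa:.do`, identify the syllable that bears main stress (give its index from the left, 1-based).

7

Weights: 1 spat H, 2 pa L, 3 pil H, 4 ro L, 5 mof H, 6 li: H, 7 pa: H, 8 do L.
Heavy syllables in the domain: 1, 3, 5, 6, 7. The rightmost is syllable 7 (pa:).
Primary stress: syllable 7 → spat.pa.pil.ro.mof.li:.ˈpa:.do.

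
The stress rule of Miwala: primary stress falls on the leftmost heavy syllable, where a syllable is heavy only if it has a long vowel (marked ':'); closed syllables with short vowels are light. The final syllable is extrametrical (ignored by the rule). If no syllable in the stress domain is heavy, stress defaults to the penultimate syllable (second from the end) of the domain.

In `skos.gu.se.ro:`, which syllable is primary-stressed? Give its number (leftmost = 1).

2

The final syllable (4, ro:) is extrametrical; the stress domain is syllables 1–3.
Weights: 1 skos L, 2 gu L, 3 se L.
No heavy syllable in the domain; default to the penultimate syllable (second from the end) of the domain = syllable 2.
Primary stress: syllable 2 → skos.ˈgu.se.ro:.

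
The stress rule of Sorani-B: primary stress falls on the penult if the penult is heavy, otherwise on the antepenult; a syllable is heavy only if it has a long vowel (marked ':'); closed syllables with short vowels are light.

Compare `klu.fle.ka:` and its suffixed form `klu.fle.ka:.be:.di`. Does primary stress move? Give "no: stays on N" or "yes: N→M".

Base `klu.fle.ka:` (3 syllables):
  Weights: 1 klu L, 2 fle L, 3 ka: H.
  The penult (syllable 2, fle) is light, so stress falls on the antepenult (syllable 1, klu).
  → primary stress on syllable 1.
Suffixed `klu.fle.ka:.be:.di` (5 syllables):
  Weights: 3 ka: H, 4 be: H, 5 di L.
  The penult (syllable 4, be:) is heavy, so it takes stress.
  → primary stress on syllable 4.

yes: 1→4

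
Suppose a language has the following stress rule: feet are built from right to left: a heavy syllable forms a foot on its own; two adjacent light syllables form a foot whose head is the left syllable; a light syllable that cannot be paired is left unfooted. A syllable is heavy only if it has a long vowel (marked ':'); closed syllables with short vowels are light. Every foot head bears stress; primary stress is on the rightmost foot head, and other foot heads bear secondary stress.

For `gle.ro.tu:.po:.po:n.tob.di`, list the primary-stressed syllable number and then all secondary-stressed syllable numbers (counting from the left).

Weights: 1 gle L, 2 ro L, 3 tu: H, 4 po: H, 5 po:n H, 6 tob L, 7 di L.
Parse right to left (heavy = foot alone; LL = one foot; stranded L unfooted): (ˈgle.ro) (ˈtu:) (ˈpo:) (ˈpo:n) (ˈtob.di).
Foot heads: 1, 3, 4, 5, 6.
Primary stress on the rightmost head = syllable 6.
Secondary stress on 1, 3, 4, 5: ˌgle.ro.ˌtu:.ˌpo:.ˌpo:n.ˈtob.di.

primary 6, secondary 1, 3, 4, 5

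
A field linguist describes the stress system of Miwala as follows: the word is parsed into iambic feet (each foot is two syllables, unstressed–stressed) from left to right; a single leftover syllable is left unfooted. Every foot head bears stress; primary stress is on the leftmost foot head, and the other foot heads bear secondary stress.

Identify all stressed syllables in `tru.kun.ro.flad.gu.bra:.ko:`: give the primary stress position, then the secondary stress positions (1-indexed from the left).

primary 2, secondary 4, 6

Parse left to right into iambic (σˈσ) feet: (tru.ˈkun) (ro.ˈflad) (gu.ˈbra:) ko:. Syllable 7 is left unfooted.
Foot heads (stressed positions): 2, 4, 6.
End Rule Leftmost: primary stress on the leftmost head = syllable 2.
Secondary stress on 4, 6: tru.ˈkun.ro.ˌflad.gu.ˌbra:.ko:.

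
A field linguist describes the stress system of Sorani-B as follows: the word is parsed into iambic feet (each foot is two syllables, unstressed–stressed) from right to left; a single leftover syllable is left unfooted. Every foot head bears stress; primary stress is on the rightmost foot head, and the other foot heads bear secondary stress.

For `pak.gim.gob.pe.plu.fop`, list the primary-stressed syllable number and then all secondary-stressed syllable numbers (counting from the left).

primary 6, secondary 2, 4

Parse right to left into iambic (σˈσ) feet: (pak.ˈgim) (gob.ˈpe) (plu.ˈfop).
Foot heads (stressed positions): 2, 4, 6.
End Rule Rightmost: primary stress on the rightmost head = syllable 6.
Secondary stress on 2, 4: pak.ˌgim.gob.ˌpe.plu.ˈfop.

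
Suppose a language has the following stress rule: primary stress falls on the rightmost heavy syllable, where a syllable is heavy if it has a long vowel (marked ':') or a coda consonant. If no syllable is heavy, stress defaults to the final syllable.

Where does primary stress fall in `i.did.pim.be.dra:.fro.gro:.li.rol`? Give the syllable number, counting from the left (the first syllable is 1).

9

Weights: 1 i L, 2 did H, 3 pim H, 4 be L, 5 dra: H, 6 fro L, 7 gro: H, 8 li L, 9 rol H.
Heavy syllables in the domain: 2, 3, 5, 7, 9. The rightmost is syllable 9 (rol).
Primary stress: syllable 9 → i.did.pim.be.dra:.fro.gro:.li.ˈrol.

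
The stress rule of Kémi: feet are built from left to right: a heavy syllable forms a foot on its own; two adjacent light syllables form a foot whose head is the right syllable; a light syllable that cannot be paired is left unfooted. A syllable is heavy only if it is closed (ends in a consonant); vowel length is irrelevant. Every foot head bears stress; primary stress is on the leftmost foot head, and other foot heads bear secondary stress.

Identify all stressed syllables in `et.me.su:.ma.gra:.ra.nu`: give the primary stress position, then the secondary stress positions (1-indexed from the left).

Weights: 1 et H, 2 me L, 3 su: L, 4 ma L, 5 gra: L, 6 ra L, 7 nu L.
Parse left to right (heavy = foot alone; LL = one foot; stranded L unfooted): (ˈet) (me.ˈsu:) (ma.ˈgra:) (ra.ˈnu).
Foot heads: 1, 3, 5, 7.
Primary stress on the leftmost head = syllable 1.
Secondary stress on 3, 5, 7: ˈet.me.ˌsu:.ma.ˌgra:.ra.ˌnu.

primary 1, secondary 3, 5, 7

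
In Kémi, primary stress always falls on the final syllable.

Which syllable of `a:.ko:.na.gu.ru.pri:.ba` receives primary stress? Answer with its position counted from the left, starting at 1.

7

The word has 7 syllables; the final syllable is syllable 7 (ba).
Primary stress: syllable 7 → a:.ko:.na.gu.ru.pri:.ˈba.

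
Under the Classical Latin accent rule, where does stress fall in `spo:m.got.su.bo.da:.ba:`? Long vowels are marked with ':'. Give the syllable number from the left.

5

Classical Latin: stress the penult if heavy (long vowel or closed), else the antepenult.
Weights: 4 bo L, 5 da: H, 6 ba: H.
The penult (syllable 5, da:) is heavy, so it takes stress.
Stress on syllable 5: spo:m.got.su.bo.ˈda:.ba:.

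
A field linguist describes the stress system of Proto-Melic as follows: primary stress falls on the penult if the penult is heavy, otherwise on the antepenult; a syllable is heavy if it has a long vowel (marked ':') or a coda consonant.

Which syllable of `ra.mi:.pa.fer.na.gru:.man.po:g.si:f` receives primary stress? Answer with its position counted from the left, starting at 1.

8

Weights: 7 man H, 8 po:g H, 9 si:f H.
The penult (syllable 8, po:g) is heavy, so it takes stress.
Primary stress: syllable 8 → ra.mi:.pa.fer.na.gru:.man.ˈpo:g.si:f.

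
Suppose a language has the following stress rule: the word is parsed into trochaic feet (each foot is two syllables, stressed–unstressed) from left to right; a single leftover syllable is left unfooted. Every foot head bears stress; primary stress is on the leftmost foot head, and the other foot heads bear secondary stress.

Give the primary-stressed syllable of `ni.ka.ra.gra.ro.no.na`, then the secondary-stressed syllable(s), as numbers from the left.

primary 1, secondary 3, 5

Parse left to right into trochaic (ˈσσ) feet: (ˈni.ka) (ˈra.gra) (ˈro.no) na. Syllable 7 is left unfooted.
Foot heads (stressed positions): 1, 3, 5.
End Rule Leftmost: primary stress on the leftmost head = syllable 1.
Secondary stress on 3, 5: ˈni.ka.ˌra.gra.ˌro.no.na.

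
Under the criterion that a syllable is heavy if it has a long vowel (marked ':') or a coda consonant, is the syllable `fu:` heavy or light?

heavy

`fu:`: long vowel, open (no coda). Long vowel → heavy.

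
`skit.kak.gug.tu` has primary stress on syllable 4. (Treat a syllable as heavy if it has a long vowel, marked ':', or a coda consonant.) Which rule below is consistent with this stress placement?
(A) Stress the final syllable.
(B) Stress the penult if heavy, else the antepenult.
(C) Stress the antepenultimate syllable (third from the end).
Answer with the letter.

Rule A → syllable 4 ✓.
Rule B → syllable 3 (observed: 4).
Rule C → syllable 2 (observed: 4).

A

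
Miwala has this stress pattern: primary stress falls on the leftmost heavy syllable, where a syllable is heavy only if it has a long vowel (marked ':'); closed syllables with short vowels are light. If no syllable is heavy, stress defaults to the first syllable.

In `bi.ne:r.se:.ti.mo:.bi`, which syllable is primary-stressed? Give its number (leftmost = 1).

2

Weights: 1 bi L, 2 ne:r H, 3 se: H, 4 ti L, 5 mo: H, 6 bi L.
Heavy syllables in the domain: 2, 3, 5. The leftmost is syllable 2 (ne:r).
Primary stress: syllable 2 → bi.ˈne:r.se:.ti.mo:.bi.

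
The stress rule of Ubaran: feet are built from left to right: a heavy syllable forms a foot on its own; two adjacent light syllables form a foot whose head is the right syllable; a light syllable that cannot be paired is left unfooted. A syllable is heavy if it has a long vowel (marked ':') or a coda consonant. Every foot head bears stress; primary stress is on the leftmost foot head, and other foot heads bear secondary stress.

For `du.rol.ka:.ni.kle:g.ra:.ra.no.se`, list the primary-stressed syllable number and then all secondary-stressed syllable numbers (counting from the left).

primary 2, secondary 3, 5, 6, 8

Weights: 1 du L, 2 rol H, 3 ka: H, 4 ni L, 5 kle:g H, 6 ra: H, 7 ra L, 8 no L, 9 se L.
Parse left to right (heavy = foot alone; LL = one foot; stranded L unfooted): du (ˈrol) (ˈka:) ni (ˈkle:g) (ˈra:) (ra.ˈno) se.
Foot heads: 2, 3, 5, 6, 8.
Primary stress on the leftmost head = syllable 2.
Secondary stress on 3, 5, 6, 8: du.ˈrol.ˌka:.ni.ˌkle:g.ˌra:.ra.ˌno.se.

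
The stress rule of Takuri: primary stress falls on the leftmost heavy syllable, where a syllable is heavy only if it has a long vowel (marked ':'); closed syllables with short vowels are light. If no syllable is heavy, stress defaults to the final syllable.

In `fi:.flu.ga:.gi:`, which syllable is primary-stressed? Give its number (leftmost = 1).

1

Weights: 1 fi: H, 2 flu L, 3 ga: H, 4 gi: H.
Heavy syllables in the domain: 1, 3, 4. The leftmost is syllable 1 (fi:).
Primary stress: syllable 1 → ˈfi:.flu.ga:.gi:.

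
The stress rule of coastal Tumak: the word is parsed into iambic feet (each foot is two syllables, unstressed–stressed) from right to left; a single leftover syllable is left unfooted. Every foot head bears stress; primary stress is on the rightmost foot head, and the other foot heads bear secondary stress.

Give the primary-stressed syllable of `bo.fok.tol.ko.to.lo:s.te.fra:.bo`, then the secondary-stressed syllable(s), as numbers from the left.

Parse right to left into iambic (σˈσ) feet: bo (fok.ˈtol) (ko.ˈto) (lo:s.ˈte) (fra:.ˈbo). Syllable 1 is left unfooted.
Foot heads (stressed positions): 3, 5, 7, 9.
End Rule Rightmost: primary stress on the rightmost head = syllable 9.
Secondary stress on 3, 5, 7: bo.fok.ˌtol.ko.ˌto.lo:s.ˌte.fra:.ˈbo.

primary 9, secondary 3, 5, 7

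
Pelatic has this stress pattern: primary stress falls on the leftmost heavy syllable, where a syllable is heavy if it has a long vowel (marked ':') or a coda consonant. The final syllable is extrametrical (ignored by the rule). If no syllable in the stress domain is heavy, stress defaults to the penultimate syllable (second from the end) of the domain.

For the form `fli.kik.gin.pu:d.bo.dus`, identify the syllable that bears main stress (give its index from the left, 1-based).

2

The final syllable (6, dus) is extrametrical; the stress domain is syllables 1–5.
Weights: 1 fli L, 2 kik H, 3 gin H, 4 pu:d H, 5 bo L.
Heavy syllables in the domain: 2, 3, 4. The leftmost is syllable 2 (kik).
Primary stress: syllable 2 → fli.ˈkik.gin.pu:d.bo.dus.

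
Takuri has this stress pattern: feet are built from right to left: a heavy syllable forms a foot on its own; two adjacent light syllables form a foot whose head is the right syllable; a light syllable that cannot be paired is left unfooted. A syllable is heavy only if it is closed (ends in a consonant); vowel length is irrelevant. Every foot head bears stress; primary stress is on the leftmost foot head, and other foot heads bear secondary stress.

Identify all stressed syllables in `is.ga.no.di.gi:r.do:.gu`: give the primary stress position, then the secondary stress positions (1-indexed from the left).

primary 1, secondary 4, 5, 7

Weights: 1 is H, 2 ga L, 3 no L, 4 di L, 5 gi:r H, 6 do: L, 7 gu L.
Parse right to left (heavy = foot alone; LL = one foot; stranded L unfooted): (ˈis) ga (no.ˈdi) (ˈgi:r) (do:.ˈgu).
Foot heads: 1, 4, 5, 7.
Primary stress on the leftmost head = syllable 1.
Secondary stress on 4, 5, 7: ˈis.ga.no.ˌdi.ˌgi:r.do:.ˌgu.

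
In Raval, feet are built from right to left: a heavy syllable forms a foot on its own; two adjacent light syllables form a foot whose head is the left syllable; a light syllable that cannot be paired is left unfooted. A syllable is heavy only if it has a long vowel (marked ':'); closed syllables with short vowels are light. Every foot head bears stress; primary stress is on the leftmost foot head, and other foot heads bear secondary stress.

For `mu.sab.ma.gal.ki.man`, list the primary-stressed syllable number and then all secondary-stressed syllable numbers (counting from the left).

primary 1, secondary 3, 5

Weights: 1 mu L, 2 sab L, 3 ma L, 4 gal L, 5 ki L, 6 man L.
Parse right to left (heavy = foot alone; LL = one foot; stranded L unfooted): (ˈmu.sab) (ˈma.gal) (ˈki.man).
Foot heads: 1, 3, 5.
Primary stress on the leftmost head = syllable 1.
Secondary stress on 3, 5: ˈmu.sab.ˌma.gal.ˌki.man.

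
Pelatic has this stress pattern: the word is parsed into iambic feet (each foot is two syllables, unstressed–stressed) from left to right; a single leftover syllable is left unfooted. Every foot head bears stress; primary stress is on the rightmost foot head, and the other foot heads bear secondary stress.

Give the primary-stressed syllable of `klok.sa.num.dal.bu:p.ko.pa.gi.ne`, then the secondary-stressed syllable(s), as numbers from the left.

Parse left to right into iambic (σˈσ) feet: (klok.ˈsa) (num.ˈdal) (bu:p.ˈko) (pa.ˈgi) ne. Syllable 9 is left unfooted.
Foot heads (stressed positions): 2, 4, 6, 8.
End Rule Rightmost: primary stress on the rightmost head = syllable 8.
Secondary stress on 2, 4, 6: klok.ˌsa.num.ˌdal.bu:p.ˌko.pa.ˈgi.ne.

primary 8, secondary 2, 4, 6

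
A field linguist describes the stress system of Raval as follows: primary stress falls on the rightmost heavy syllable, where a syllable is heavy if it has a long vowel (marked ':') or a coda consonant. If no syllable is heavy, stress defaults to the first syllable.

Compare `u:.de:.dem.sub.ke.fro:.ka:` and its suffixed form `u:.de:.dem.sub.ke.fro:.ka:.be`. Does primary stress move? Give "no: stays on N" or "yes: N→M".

Base `u:.de:.dem.sub.ke.fro:.ka:` (7 syllables):
  Weights: 1 u: H, 2 de: H, 3 dem H, 4 sub H, 5 ke L, 6 fro: H, 7 ka: H.
  Heavy syllables in the domain: 1, 2, 3, 4, 6, 7. The rightmost is syllable 7 (ka:).
  → primary stress on syllable 7.
Suffixed `u:.de:.dem.sub.ke.fro:.ka:.be` (8 syllables):
  Weights: 1 u: H, 2 de: H, 3 dem H, 4 sub H, 5 ke L, 6 fro: H, 7 ka: H, 8 be L.
  Heavy syllables in the domain: 1, 2, 3, 4, 6, 7. The rightmost is syllable 7 (ka:).
  → primary stress on syllable 7.

no: stays on 7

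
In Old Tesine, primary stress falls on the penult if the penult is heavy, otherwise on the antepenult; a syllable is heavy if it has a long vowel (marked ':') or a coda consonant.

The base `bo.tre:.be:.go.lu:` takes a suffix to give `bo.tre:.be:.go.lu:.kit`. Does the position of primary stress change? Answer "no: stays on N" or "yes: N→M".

yes: 3→5

Base `bo.tre:.be:.go.lu:` (5 syllables):
  Weights: 3 be: H, 4 go L, 5 lu: H.
  The penult (syllable 4, go) is light, so stress falls on the antepenult (syllable 3, be:).
  → primary stress on syllable 3.
Suffixed `bo.tre:.be:.go.lu:.kit` (6 syllables):
  Weights: 4 go L, 5 lu: H, 6 kit H.
  The penult (syllable 5, lu:) is heavy, so it takes stress.
  → primary stress on syllable 5.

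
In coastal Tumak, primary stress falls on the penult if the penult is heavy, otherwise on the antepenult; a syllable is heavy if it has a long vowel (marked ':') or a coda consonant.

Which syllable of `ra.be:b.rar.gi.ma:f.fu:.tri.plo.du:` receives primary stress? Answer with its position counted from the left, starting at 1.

Weights: 7 tri L, 8 plo L, 9 du: H.
The penult (syllable 8, plo) is light, so stress falls on the antepenult (syllable 7, tri).
Primary stress: syllable 7 → ra.be:b.rar.gi.ma:f.fu:.ˈtri.plo.du:.

7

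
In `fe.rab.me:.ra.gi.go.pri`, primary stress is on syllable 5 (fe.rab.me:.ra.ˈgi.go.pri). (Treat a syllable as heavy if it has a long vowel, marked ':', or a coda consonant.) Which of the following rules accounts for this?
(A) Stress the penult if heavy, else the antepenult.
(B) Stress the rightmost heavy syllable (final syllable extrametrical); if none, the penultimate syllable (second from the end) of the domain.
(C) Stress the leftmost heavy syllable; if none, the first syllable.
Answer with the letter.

Rule A → syllable 5 ✓.
Rule B → syllable 3 (observed: 5).
Rule C → syllable 2 (observed: 5).

A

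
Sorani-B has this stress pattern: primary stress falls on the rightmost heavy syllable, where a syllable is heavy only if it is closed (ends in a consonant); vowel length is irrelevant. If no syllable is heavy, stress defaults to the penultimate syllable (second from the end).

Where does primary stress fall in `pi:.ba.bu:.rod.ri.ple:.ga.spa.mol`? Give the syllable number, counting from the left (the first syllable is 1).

9

Weights: 1 pi: L, 2 ba L, 3 bu: L, 4 rod H, 5 ri L, 6 ple: L, 7 ga L, 8 spa L, 9 mol H.
Heavy syllables in the domain: 4, 9. The rightmost is syllable 9 (mol).
Primary stress: syllable 9 → pi:.ba.bu:.rod.ri.ple:.ga.spa.ˈmol.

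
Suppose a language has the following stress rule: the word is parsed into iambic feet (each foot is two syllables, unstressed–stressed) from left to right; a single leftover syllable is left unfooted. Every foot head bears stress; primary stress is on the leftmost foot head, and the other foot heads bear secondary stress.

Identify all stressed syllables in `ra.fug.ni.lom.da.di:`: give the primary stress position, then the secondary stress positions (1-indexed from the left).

Parse left to right into iambic (σˈσ) feet: (ra.ˈfug) (ni.ˈlom) (da.ˈdi:).
Foot heads (stressed positions): 2, 4, 6.
End Rule Leftmost: primary stress on the leftmost head = syllable 2.
Secondary stress on 4, 6: ra.ˈfug.ni.ˌlom.da.ˌdi:.

primary 2, secondary 4, 6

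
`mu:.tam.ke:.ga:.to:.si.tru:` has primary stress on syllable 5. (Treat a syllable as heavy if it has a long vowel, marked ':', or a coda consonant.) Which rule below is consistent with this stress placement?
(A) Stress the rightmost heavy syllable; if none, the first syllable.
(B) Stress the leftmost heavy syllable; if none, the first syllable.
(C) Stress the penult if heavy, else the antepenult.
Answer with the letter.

C

Rule A → syllable 7 (observed: 5).
Rule B → syllable 1 (observed: 5).
Rule C → syllable 5 ✓.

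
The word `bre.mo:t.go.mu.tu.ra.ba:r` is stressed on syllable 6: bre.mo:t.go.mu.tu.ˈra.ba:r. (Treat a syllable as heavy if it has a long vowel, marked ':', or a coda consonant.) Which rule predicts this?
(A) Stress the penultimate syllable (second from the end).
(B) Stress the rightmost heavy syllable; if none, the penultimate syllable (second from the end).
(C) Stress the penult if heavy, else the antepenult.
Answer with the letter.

A

Rule A → syllable 6 ✓.
Rule B → syllable 7 (observed: 6).
Rule C → syllable 5 (observed: 6).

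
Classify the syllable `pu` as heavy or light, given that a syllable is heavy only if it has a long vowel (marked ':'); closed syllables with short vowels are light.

light

`pu`: short vowel, open (no coda). Short vowel → light.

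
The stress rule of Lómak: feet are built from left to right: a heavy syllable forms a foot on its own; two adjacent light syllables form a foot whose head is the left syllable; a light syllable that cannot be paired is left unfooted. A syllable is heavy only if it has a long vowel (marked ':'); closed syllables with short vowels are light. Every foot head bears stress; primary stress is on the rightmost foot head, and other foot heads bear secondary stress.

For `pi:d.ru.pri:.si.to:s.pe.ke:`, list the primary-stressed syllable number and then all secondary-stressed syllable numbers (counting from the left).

primary 7, secondary 1, 3, 5

Weights: 1 pi:d H, 2 ru L, 3 pri: H, 4 si L, 5 to:s H, 6 pe L, 7 ke: H.
Parse left to right (heavy = foot alone; LL = one foot; stranded L unfooted): (ˈpi:d) ru (ˈpri:) si (ˈto:s) pe (ˈke:).
Foot heads: 1, 3, 5, 7.
Primary stress on the rightmost head = syllable 7.
Secondary stress on 1, 3, 5: ˌpi:d.ru.ˌpri:.si.ˌto:s.pe.ˈke:.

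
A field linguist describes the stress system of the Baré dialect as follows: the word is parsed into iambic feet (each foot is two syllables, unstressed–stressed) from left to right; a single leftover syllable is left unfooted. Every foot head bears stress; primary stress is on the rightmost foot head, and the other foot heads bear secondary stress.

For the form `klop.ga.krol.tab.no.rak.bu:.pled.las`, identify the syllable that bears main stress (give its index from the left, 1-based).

8

Parse left to right into iambic (σˈσ) feet: (klop.ˈga) (krol.ˈtab) (no.ˈrak) (bu:.ˈpled) las. Syllable 9 is left unfooted.
Foot heads (stressed positions): 2, 4, 6, 8.
End Rule Rightmost: primary stress on the rightmost head = syllable 8.
Primary stress: syllable 8 → klop.ga.krol.tab.no.rak.bu:.ˈpled.las.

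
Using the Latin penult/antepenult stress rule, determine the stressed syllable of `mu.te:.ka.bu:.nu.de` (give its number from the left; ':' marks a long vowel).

Classical Latin: stress the penult if heavy (long vowel or closed), else the antepenult.
Weights: 4 bu: H, 5 nu L, 6 de L.
The penult (syllable 5, nu) is light, so stress falls on the antepenult (syllable 4, bu:).
Stress on syllable 4: mu.te:.ka.ˈbu:.nu.de.

4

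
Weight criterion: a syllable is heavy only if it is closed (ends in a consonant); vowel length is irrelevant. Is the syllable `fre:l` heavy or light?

`fre:l`: long vowel, closed (coda /l/). Closed (coda /l/) → heavy.

heavy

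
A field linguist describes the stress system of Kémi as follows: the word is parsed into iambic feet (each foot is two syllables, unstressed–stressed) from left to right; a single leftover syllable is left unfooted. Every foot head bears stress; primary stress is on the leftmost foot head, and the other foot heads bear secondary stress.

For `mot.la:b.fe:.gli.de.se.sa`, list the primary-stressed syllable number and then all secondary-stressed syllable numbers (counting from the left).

Parse left to right into iambic (σˈσ) feet: (mot.ˈla:b) (fe:.ˈgli) (de.ˈse) sa. Syllable 7 is left unfooted.
Foot heads (stressed positions): 2, 4, 6.
End Rule Leftmost: primary stress on the leftmost head = syllable 2.
Secondary stress on 4, 6: mot.ˈla:b.fe:.ˌgli.de.ˌse.sa.

primary 2, secondary 4, 6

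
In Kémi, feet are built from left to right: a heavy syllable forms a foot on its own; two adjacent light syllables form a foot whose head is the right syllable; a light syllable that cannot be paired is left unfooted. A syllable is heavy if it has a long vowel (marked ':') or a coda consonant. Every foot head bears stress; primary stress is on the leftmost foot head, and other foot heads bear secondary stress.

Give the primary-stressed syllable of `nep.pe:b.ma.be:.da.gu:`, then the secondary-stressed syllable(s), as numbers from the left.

Weights: 1 nep H, 2 pe:b H, 3 ma L, 4 be: H, 5 da L, 6 gu: H.
Parse left to right (heavy = foot alone; LL = one foot; stranded L unfooted): (ˈnep) (ˈpe:b) ma (ˈbe:) da (ˈgu:).
Foot heads: 1, 2, 4, 6.
Primary stress on the leftmost head = syllable 1.
Secondary stress on 2, 4, 6: ˈnep.ˌpe:b.ma.ˌbe:.da.ˌgu:.

primary 1, secondary 2, 4, 6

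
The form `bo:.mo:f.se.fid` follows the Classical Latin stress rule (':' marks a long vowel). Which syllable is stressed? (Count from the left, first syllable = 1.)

Classical Latin: stress the penult if heavy (long vowel or closed), else the antepenult.
Weights: 2 mo:f H, 3 se L, 4 fid H.
The penult (syllable 3, se) is light, so stress falls on the antepenult (syllable 2, mo:f).
Stress on syllable 2: bo:.ˈmo:f.se.fid.

2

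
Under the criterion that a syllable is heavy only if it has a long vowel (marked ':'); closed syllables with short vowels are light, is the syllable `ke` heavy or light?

light

`ke`: short vowel, open (no coda). Short vowel → light.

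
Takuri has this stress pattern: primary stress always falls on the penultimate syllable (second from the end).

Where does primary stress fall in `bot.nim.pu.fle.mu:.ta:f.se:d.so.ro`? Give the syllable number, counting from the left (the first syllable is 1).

8

The word has 9 syllables; the penultimate syllable (second from the end) is syllable 8 (so).
Primary stress: syllable 8 → bot.nim.pu.fle.mu:.ta:f.se:d.ˈso.ro.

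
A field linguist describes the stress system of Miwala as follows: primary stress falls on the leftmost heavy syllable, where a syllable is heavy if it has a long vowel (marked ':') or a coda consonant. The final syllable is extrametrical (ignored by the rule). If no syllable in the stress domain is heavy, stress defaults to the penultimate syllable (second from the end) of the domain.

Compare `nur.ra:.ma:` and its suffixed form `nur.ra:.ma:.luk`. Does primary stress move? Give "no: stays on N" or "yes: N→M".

no: stays on 1

Base `nur.ra:.ma:` (3 syllables):
  The final syllable (3, ma:) is extrametrical; the stress domain is syllables 1–2.
  Weights: 1 nur H, 2 ra: H.
  Heavy syllables in the domain: 1, 2. The leftmost is syllable 1 (nur).
  → primary stress on syllable 1.
Suffixed `nur.ra:.ma:.luk` (4 syllables):
  The final syllable (4, luk) is extrametrical; the stress domain is syllables 1–3.
  Weights: 1 nur H, 2 ra: H, 3 ma: H.
  Heavy syllables in the domain: 1, 2, 3. The leftmost is syllable 1 (nur).
  → primary stress on syllable 1.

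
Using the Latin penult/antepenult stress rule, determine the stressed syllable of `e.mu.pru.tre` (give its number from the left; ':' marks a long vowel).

2

Classical Latin: stress the penult if heavy (long vowel or closed), else the antepenult.
Weights: 2 mu L, 3 pru L, 4 tre L.
The penult (syllable 3, pru) is light, so stress falls on the antepenult (syllable 2, mu).
Stress on syllable 2: e.ˈmu.pru.tre.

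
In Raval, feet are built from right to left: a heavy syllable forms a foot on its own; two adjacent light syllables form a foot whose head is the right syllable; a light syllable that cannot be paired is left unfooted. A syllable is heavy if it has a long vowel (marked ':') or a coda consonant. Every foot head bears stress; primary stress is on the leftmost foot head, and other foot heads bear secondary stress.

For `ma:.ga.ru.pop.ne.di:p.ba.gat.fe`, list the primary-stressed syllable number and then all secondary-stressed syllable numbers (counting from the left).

Weights: 1 ma: H, 2 ga L, 3 ru L, 4 pop H, 5 ne L, 6 di:p H, 7 ba L, 8 gat H, 9 fe L.
Parse right to left (heavy = foot alone; LL = one foot; stranded L unfooted): (ˈma:) (ga.ˈru) (ˈpop) ne (ˈdi:p) ba (ˈgat) fe.
Foot heads: 1, 3, 4, 6, 8.
Primary stress on the leftmost head = syllable 1.
Secondary stress on 3, 4, 6, 8: ˈma:.ga.ˌru.ˌpop.ne.ˌdi:p.ba.ˌgat.fe.

primary 1, secondary 3, 4, 6, 8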